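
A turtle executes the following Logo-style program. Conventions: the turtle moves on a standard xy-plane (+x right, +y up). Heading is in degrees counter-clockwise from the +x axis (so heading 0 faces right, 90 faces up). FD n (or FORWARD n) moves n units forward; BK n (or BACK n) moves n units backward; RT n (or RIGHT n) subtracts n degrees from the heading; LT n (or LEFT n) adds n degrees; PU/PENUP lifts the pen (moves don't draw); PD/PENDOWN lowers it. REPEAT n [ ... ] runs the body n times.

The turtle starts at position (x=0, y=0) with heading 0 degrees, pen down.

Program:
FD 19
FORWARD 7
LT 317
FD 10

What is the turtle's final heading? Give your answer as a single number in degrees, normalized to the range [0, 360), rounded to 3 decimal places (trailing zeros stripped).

Answer: 317

Derivation:
Executing turtle program step by step:
Start: pos=(0,0), heading=0, pen down
FD 19: (0,0) -> (19,0) [heading=0, draw]
FD 7: (19,0) -> (26,0) [heading=0, draw]
LT 317: heading 0 -> 317
FD 10: (26,0) -> (33.314,-6.82) [heading=317, draw]
Final: pos=(33.314,-6.82), heading=317, 3 segment(s) drawn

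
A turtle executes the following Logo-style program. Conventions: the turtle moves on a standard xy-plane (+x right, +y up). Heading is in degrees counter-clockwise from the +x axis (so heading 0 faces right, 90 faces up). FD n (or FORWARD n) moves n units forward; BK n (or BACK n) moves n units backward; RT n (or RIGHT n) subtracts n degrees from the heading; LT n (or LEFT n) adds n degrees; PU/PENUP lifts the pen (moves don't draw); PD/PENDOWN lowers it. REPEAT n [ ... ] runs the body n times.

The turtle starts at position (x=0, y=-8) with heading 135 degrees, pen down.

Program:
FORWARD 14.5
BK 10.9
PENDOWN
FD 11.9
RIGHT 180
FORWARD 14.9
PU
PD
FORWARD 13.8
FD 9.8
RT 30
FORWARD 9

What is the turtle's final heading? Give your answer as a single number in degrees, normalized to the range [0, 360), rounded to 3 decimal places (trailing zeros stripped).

Answer: 285

Derivation:
Executing turtle program step by step:
Start: pos=(0,-8), heading=135, pen down
FD 14.5: (0,-8) -> (-10.253,2.253) [heading=135, draw]
BK 10.9: (-10.253,2.253) -> (-2.546,-5.454) [heading=135, draw]
PD: pen down
FD 11.9: (-2.546,-5.454) -> (-10.96,2.96) [heading=135, draw]
RT 180: heading 135 -> 315
FD 14.9: (-10.96,2.96) -> (-0.424,-7.576) [heading=315, draw]
PU: pen up
PD: pen down
FD 13.8: (-0.424,-7.576) -> (9.334,-17.334) [heading=315, draw]
FD 9.8: (9.334,-17.334) -> (16.263,-24.263) [heading=315, draw]
RT 30: heading 315 -> 285
FD 9: (16.263,-24.263) -> (18.593,-32.957) [heading=285, draw]
Final: pos=(18.593,-32.957), heading=285, 7 segment(s) drawn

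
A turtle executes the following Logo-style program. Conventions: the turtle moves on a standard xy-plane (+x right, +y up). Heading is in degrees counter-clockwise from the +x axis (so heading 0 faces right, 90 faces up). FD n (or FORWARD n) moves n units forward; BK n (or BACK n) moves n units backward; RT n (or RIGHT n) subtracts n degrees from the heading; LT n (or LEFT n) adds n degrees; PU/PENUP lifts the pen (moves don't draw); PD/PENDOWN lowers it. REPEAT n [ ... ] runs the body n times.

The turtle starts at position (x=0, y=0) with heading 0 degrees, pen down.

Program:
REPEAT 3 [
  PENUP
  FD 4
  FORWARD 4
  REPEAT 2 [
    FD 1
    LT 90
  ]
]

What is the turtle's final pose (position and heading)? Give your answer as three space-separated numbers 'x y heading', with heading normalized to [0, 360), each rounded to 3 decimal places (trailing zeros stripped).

Executing turtle program step by step:
Start: pos=(0,0), heading=0, pen down
REPEAT 3 [
  -- iteration 1/3 --
  PU: pen up
  FD 4: (0,0) -> (4,0) [heading=0, move]
  FD 4: (4,0) -> (8,0) [heading=0, move]
  REPEAT 2 [
    -- iteration 1/2 --
    FD 1: (8,0) -> (9,0) [heading=0, move]
    LT 90: heading 0 -> 90
    -- iteration 2/2 --
    FD 1: (9,0) -> (9,1) [heading=90, move]
    LT 90: heading 90 -> 180
  ]
  -- iteration 2/3 --
  PU: pen up
  FD 4: (9,1) -> (5,1) [heading=180, move]
  FD 4: (5,1) -> (1,1) [heading=180, move]
  REPEAT 2 [
    -- iteration 1/2 --
    FD 1: (1,1) -> (0,1) [heading=180, move]
    LT 90: heading 180 -> 270
    -- iteration 2/2 --
    FD 1: (0,1) -> (0,0) [heading=270, move]
    LT 90: heading 270 -> 0
  ]
  -- iteration 3/3 --
  PU: pen up
  FD 4: (0,0) -> (4,0) [heading=0, move]
  FD 4: (4,0) -> (8,0) [heading=0, move]
  REPEAT 2 [
    -- iteration 1/2 --
    FD 1: (8,0) -> (9,0) [heading=0, move]
    LT 90: heading 0 -> 90
    -- iteration 2/2 --
    FD 1: (9,0) -> (9,1) [heading=90, move]
    LT 90: heading 90 -> 180
  ]
]
Final: pos=(9,1), heading=180, 0 segment(s) drawn

Answer: 9 1 180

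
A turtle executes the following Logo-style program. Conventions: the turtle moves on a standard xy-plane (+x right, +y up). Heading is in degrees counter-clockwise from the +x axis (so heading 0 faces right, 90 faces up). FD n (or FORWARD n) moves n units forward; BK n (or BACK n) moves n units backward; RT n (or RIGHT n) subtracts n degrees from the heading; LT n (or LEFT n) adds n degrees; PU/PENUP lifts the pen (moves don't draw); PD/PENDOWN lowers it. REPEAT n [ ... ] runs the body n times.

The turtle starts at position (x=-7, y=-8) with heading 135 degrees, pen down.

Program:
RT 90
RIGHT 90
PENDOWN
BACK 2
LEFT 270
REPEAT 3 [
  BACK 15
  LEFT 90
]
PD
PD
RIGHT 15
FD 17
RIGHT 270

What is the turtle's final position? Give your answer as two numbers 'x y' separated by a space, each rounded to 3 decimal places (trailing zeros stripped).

Executing turtle program step by step:
Start: pos=(-7,-8), heading=135, pen down
RT 90: heading 135 -> 45
RT 90: heading 45 -> 315
PD: pen down
BK 2: (-7,-8) -> (-8.414,-6.586) [heading=315, draw]
LT 270: heading 315 -> 225
REPEAT 3 [
  -- iteration 1/3 --
  BK 15: (-8.414,-6.586) -> (2.192,4.021) [heading=225, draw]
  LT 90: heading 225 -> 315
  -- iteration 2/3 --
  BK 15: (2.192,4.021) -> (-8.414,14.627) [heading=315, draw]
  LT 90: heading 315 -> 45
  -- iteration 3/3 --
  BK 15: (-8.414,14.627) -> (-19.021,4.021) [heading=45, draw]
  LT 90: heading 45 -> 135
]
PD: pen down
PD: pen down
RT 15: heading 135 -> 120
FD 17: (-19.021,4.021) -> (-27.521,18.743) [heading=120, draw]
RT 270: heading 120 -> 210
Final: pos=(-27.521,18.743), heading=210, 5 segment(s) drawn

Answer: -27.521 18.743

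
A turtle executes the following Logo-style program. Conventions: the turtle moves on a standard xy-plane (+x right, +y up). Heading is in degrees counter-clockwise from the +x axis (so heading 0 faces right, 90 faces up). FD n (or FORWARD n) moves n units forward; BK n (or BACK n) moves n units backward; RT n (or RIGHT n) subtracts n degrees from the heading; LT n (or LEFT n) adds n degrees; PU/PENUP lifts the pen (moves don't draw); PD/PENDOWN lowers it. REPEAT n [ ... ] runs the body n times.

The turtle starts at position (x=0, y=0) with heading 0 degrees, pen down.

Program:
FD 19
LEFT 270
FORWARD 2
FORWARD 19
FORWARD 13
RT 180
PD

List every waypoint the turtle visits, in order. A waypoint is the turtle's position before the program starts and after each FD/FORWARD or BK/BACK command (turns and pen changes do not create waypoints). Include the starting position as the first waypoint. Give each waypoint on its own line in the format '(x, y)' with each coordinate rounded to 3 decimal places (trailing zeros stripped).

Answer: (0, 0)
(19, 0)
(19, -2)
(19, -21)
(19, -34)

Derivation:
Executing turtle program step by step:
Start: pos=(0,0), heading=0, pen down
FD 19: (0,0) -> (19,0) [heading=0, draw]
LT 270: heading 0 -> 270
FD 2: (19,0) -> (19,-2) [heading=270, draw]
FD 19: (19,-2) -> (19,-21) [heading=270, draw]
FD 13: (19,-21) -> (19,-34) [heading=270, draw]
RT 180: heading 270 -> 90
PD: pen down
Final: pos=(19,-34), heading=90, 4 segment(s) drawn
Waypoints (5 total):
(0, 0)
(19, 0)
(19, -2)
(19, -21)
(19, -34)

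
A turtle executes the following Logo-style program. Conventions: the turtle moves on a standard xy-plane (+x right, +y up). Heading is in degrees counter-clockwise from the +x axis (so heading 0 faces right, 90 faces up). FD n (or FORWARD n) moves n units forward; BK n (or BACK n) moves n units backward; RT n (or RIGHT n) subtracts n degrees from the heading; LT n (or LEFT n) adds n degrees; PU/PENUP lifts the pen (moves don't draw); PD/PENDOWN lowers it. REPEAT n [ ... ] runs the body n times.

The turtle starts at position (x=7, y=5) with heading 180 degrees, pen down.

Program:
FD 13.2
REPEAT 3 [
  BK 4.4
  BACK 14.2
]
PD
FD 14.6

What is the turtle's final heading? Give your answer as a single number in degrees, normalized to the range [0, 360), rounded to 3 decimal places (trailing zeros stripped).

Executing turtle program step by step:
Start: pos=(7,5), heading=180, pen down
FD 13.2: (7,5) -> (-6.2,5) [heading=180, draw]
REPEAT 3 [
  -- iteration 1/3 --
  BK 4.4: (-6.2,5) -> (-1.8,5) [heading=180, draw]
  BK 14.2: (-1.8,5) -> (12.4,5) [heading=180, draw]
  -- iteration 2/3 --
  BK 4.4: (12.4,5) -> (16.8,5) [heading=180, draw]
  BK 14.2: (16.8,5) -> (31,5) [heading=180, draw]
  -- iteration 3/3 --
  BK 4.4: (31,5) -> (35.4,5) [heading=180, draw]
  BK 14.2: (35.4,5) -> (49.6,5) [heading=180, draw]
]
PD: pen down
FD 14.6: (49.6,5) -> (35,5) [heading=180, draw]
Final: pos=(35,5), heading=180, 8 segment(s) drawn

Answer: 180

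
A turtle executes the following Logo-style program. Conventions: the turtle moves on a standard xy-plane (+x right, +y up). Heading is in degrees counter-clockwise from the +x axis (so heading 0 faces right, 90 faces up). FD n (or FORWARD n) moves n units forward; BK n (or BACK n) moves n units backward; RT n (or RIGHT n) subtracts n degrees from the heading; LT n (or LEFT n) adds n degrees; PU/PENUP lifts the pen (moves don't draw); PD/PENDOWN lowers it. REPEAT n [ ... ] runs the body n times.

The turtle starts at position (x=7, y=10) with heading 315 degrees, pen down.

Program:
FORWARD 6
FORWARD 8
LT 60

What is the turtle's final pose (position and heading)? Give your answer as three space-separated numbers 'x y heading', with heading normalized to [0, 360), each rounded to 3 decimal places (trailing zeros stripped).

Answer: 16.899 0.101 15

Derivation:
Executing turtle program step by step:
Start: pos=(7,10), heading=315, pen down
FD 6: (7,10) -> (11.243,5.757) [heading=315, draw]
FD 8: (11.243,5.757) -> (16.899,0.101) [heading=315, draw]
LT 60: heading 315 -> 15
Final: pos=(16.899,0.101), heading=15, 2 segment(s) drawn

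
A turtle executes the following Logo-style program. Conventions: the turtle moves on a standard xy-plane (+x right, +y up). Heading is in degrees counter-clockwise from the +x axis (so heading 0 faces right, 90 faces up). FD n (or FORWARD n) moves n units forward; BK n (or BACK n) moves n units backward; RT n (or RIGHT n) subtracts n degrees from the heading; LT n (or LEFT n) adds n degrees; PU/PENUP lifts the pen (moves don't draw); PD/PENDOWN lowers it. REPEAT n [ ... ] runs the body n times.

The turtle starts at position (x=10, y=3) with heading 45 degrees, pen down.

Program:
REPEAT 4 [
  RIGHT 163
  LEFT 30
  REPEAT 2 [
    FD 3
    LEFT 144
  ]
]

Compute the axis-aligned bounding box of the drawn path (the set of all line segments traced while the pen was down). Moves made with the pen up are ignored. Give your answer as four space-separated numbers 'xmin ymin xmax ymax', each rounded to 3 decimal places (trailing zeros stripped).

Answer: 8.154 0.002 14.006 5.25

Derivation:
Executing turtle program step by step:
Start: pos=(10,3), heading=45, pen down
REPEAT 4 [
  -- iteration 1/4 --
  RT 163: heading 45 -> 242
  LT 30: heading 242 -> 272
  REPEAT 2 [
    -- iteration 1/2 --
    FD 3: (10,3) -> (10.105,0.002) [heading=272, draw]
    LT 144: heading 272 -> 56
    -- iteration 2/2 --
    FD 3: (10.105,0.002) -> (11.782,2.489) [heading=56, draw]
    LT 144: heading 56 -> 200
  ]
  -- iteration 2/4 --
  RT 163: heading 200 -> 37
  LT 30: heading 37 -> 67
  REPEAT 2 [
    -- iteration 1/2 --
    FD 3: (11.782,2.489) -> (12.954,5.25) [heading=67, draw]
    LT 144: heading 67 -> 211
    -- iteration 2/2 --
    FD 3: (12.954,5.25) -> (10.383,3.705) [heading=211, draw]
    LT 144: heading 211 -> 355
  ]
  -- iteration 3/4 --
  RT 163: heading 355 -> 192
  LT 30: heading 192 -> 222
  REPEAT 2 [
    -- iteration 1/2 --
    FD 3: (10.383,3.705) -> (8.154,1.698) [heading=222, draw]
    LT 144: heading 222 -> 6
    -- iteration 2/2 --
    FD 3: (8.154,1.698) -> (11.137,2.012) [heading=6, draw]
    LT 144: heading 6 -> 150
  ]
  -- iteration 4/4 --
  RT 163: heading 150 -> 347
  LT 30: heading 347 -> 17
  REPEAT 2 [
    -- iteration 1/2 --
    FD 3: (11.137,2.012) -> (14.006,2.889) [heading=17, draw]
    LT 144: heading 17 -> 161
    -- iteration 2/2 --
    FD 3: (14.006,2.889) -> (11.169,3.865) [heading=161, draw]
    LT 144: heading 161 -> 305
  ]
]
Final: pos=(11.169,3.865), heading=305, 8 segment(s) drawn

Segment endpoints: x in {8.154, 10, 10.105, 10.383, 11.137, 11.169, 11.782, 12.954, 14.006}, y in {0.002, 1.698, 2.012, 2.489, 2.889, 3, 3.705, 3.865, 5.25}
xmin=8.154, ymin=0.002, xmax=14.006, ymax=5.25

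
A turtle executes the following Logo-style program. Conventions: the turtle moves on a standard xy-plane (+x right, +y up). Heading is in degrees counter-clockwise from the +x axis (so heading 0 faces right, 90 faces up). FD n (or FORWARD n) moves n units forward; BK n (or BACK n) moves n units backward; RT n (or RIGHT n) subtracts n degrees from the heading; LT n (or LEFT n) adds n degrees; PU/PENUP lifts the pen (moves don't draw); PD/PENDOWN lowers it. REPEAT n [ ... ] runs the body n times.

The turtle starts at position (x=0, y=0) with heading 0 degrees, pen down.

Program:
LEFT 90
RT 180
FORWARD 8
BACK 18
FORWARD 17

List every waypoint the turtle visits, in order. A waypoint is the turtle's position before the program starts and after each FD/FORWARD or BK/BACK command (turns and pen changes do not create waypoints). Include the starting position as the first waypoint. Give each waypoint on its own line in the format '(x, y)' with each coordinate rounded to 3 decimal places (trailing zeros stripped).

Answer: (0, 0)
(0, -8)
(0, 10)
(0, -7)

Derivation:
Executing turtle program step by step:
Start: pos=(0,0), heading=0, pen down
LT 90: heading 0 -> 90
RT 180: heading 90 -> 270
FD 8: (0,0) -> (0,-8) [heading=270, draw]
BK 18: (0,-8) -> (0,10) [heading=270, draw]
FD 17: (0,10) -> (0,-7) [heading=270, draw]
Final: pos=(0,-7), heading=270, 3 segment(s) drawn
Waypoints (4 total):
(0, 0)
(0, -8)
(0, 10)
(0, -7)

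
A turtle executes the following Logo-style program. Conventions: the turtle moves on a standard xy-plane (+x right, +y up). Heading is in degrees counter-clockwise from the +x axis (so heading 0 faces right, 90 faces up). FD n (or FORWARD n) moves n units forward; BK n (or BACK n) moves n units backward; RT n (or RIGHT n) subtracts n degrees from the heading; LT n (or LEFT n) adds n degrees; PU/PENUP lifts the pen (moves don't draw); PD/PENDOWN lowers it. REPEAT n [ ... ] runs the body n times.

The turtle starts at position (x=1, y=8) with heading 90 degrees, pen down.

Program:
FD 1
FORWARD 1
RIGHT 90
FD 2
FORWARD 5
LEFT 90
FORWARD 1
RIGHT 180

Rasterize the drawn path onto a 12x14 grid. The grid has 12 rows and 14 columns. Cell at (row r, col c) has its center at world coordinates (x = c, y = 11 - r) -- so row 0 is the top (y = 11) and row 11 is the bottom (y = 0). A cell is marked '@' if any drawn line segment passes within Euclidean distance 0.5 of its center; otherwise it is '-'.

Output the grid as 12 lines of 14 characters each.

Segment 0: (1,8) -> (1,9)
Segment 1: (1,9) -> (1,10)
Segment 2: (1,10) -> (3,10)
Segment 3: (3,10) -> (8,10)
Segment 4: (8,10) -> (8,11)

Answer: --------@-----
-@@@@@@@@-----
-@------------
-@------------
--------------
--------------
--------------
--------------
--------------
--------------
--------------
--------------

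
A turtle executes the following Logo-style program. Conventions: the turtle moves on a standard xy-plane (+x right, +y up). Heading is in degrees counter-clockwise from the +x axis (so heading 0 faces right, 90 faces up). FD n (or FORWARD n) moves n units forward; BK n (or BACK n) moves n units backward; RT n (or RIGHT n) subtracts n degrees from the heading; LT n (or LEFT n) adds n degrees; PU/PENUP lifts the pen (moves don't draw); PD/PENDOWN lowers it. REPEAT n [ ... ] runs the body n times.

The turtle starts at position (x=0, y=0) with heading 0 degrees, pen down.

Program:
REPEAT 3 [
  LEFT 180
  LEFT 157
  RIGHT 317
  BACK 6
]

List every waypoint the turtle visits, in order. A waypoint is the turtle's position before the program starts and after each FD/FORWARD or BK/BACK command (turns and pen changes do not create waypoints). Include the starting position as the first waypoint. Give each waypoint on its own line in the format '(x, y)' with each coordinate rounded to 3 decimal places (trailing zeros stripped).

Answer: (0, 0)
(-5.638, -2.052)
(-10.234, -5.909)
(-13.234, -11.105)

Derivation:
Executing turtle program step by step:
Start: pos=(0,0), heading=0, pen down
REPEAT 3 [
  -- iteration 1/3 --
  LT 180: heading 0 -> 180
  LT 157: heading 180 -> 337
  RT 317: heading 337 -> 20
  BK 6: (0,0) -> (-5.638,-2.052) [heading=20, draw]
  -- iteration 2/3 --
  LT 180: heading 20 -> 200
  LT 157: heading 200 -> 357
  RT 317: heading 357 -> 40
  BK 6: (-5.638,-2.052) -> (-10.234,-5.909) [heading=40, draw]
  -- iteration 3/3 --
  LT 180: heading 40 -> 220
  LT 157: heading 220 -> 17
  RT 317: heading 17 -> 60
  BK 6: (-10.234,-5.909) -> (-13.234,-11.105) [heading=60, draw]
]
Final: pos=(-13.234,-11.105), heading=60, 3 segment(s) drawn
Waypoints (4 total):
(0, 0)
(-5.638, -2.052)
(-10.234, -5.909)
(-13.234, -11.105)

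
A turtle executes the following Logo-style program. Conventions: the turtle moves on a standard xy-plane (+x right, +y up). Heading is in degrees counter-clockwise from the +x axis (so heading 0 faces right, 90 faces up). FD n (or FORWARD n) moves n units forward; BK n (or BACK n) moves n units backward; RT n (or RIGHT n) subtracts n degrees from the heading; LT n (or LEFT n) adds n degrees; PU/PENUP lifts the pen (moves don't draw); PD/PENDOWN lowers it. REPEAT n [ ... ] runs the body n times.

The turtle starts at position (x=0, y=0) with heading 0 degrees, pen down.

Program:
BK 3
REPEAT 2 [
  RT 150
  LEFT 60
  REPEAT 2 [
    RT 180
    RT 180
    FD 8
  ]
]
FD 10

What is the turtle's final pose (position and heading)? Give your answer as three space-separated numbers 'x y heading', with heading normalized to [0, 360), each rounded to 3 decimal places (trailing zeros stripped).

Executing turtle program step by step:
Start: pos=(0,0), heading=0, pen down
BK 3: (0,0) -> (-3,0) [heading=0, draw]
REPEAT 2 [
  -- iteration 1/2 --
  RT 150: heading 0 -> 210
  LT 60: heading 210 -> 270
  REPEAT 2 [
    -- iteration 1/2 --
    RT 180: heading 270 -> 90
    RT 180: heading 90 -> 270
    FD 8: (-3,0) -> (-3,-8) [heading=270, draw]
    -- iteration 2/2 --
    RT 180: heading 270 -> 90
    RT 180: heading 90 -> 270
    FD 8: (-3,-8) -> (-3,-16) [heading=270, draw]
  ]
  -- iteration 2/2 --
  RT 150: heading 270 -> 120
  LT 60: heading 120 -> 180
  REPEAT 2 [
    -- iteration 1/2 --
    RT 180: heading 180 -> 0
    RT 180: heading 0 -> 180
    FD 8: (-3,-16) -> (-11,-16) [heading=180, draw]
    -- iteration 2/2 --
    RT 180: heading 180 -> 0
    RT 180: heading 0 -> 180
    FD 8: (-11,-16) -> (-19,-16) [heading=180, draw]
  ]
]
FD 10: (-19,-16) -> (-29,-16) [heading=180, draw]
Final: pos=(-29,-16), heading=180, 6 segment(s) drawn

Answer: -29 -16 180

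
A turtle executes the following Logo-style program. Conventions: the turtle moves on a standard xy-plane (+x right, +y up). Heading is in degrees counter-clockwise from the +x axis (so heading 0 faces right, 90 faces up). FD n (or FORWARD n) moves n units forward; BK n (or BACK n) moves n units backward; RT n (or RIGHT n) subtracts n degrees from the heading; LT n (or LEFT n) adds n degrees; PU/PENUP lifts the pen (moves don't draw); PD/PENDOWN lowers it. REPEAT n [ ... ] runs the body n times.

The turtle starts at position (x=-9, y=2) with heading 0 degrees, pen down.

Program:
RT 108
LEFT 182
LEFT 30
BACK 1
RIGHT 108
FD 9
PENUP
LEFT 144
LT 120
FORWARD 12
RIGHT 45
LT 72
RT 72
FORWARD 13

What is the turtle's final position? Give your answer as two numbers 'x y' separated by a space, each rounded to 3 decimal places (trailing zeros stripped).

Answer: -12.513 -18.872

Derivation:
Executing turtle program step by step:
Start: pos=(-9,2), heading=0, pen down
RT 108: heading 0 -> 252
LT 182: heading 252 -> 74
LT 30: heading 74 -> 104
BK 1: (-9,2) -> (-8.758,1.03) [heading=104, draw]
RT 108: heading 104 -> 356
FD 9: (-8.758,1.03) -> (0.22,0.402) [heading=356, draw]
PU: pen up
LT 144: heading 356 -> 140
LT 120: heading 140 -> 260
FD 12: (0.22,0.402) -> (-1.864,-11.416) [heading=260, move]
RT 45: heading 260 -> 215
LT 72: heading 215 -> 287
RT 72: heading 287 -> 215
FD 13: (-1.864,-11.416) -> (-12.513,-18.872) [heading=215, move]
Final: pos=(-12.513,-18.872), heading=215, 2 segment(s) drawn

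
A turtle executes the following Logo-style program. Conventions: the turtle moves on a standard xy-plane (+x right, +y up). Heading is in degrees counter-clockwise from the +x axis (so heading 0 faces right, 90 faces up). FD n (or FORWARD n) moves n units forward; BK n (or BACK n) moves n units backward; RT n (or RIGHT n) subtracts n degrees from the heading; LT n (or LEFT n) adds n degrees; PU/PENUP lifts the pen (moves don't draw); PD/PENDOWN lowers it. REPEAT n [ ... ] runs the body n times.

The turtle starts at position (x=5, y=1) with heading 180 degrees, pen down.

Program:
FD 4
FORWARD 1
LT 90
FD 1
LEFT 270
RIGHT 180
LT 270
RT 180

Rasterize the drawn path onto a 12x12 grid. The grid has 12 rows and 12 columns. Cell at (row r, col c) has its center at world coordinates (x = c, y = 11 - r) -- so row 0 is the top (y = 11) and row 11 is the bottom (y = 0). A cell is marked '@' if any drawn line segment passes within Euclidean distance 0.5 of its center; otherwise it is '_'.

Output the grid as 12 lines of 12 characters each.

Answer: ____________
____________
____________
____________
____________
____________
____________
____________
____________
____________
@@@@@@______
@___________

Derivation:
Segment 0: (5,1) -> (1,1)
Segment 1: (1,1) -> (0,1)
Segment 2: (0,1) -> (-0,0)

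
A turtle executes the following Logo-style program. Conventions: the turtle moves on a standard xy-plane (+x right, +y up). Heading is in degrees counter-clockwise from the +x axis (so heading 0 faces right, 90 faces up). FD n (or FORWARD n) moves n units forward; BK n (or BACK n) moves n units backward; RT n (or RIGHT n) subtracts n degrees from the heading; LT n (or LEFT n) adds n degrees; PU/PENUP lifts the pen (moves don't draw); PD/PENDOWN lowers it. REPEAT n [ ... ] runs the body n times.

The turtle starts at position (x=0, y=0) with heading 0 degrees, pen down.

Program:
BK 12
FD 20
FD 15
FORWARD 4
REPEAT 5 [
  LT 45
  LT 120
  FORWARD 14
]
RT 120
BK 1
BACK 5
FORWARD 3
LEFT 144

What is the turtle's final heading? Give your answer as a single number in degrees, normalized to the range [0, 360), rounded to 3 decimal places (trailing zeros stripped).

Answer: 129

Derivation:
Executing turtle program step by step:
Start: pos=(0,0), heading=0, pen down
BK 12: (0,0) -> (-12,0) [heading=0, draw]
FD 20: (-12,0) -> (8,0) [heading=0, draw]
FD 15: (8,0) -> (23,0) [heading=0, draw]
FD 4: (23,0) -> (27,0) [heading=0, draw]
REPEAT 5 [
  -- iteration 1/5 --
  LT 45: heading 0 -> 45
  LT 120: heading 45 -> 165
  FD 14: (27,0) -> (13.477,3.623) [heading=165, draw]
  -- iteration 2/5 --
  LT 45: heading 165 -> 210
  LT 120: heading 210 -> 330
  FD 14: (13.477,3.623) -> (25.601,-3.377) [heading=330, draw]
  -- iteration 3/5 --
  LT 45: heading 330 -> 15
  LT 120: heading 15 -> 135
  FD 14: (25.601,-3.377) -> (15.702,6.523) [heading=135, draw]
  -- iteration 4/5 --
  LT 45: heading 135 -> 180
  LT 120: heading 180 -> 300
  FD 14: (15.702,6.523) -> (22.702,-5.601) [heading=300, draw]
  -- iteration 5/5 --
  LT 45: heading 300 -> 345
  LT 120: heading 345 -> 105
  FD 14: (22.702,-5.601) -> (19.078,7.922) [heading=105, draw]
]
RT 120: heading 105 -> 345
BK 1: (19.078,7.922) -> (18.113,8.18) [heading=345, draw]
BK 5: (18.113,8.18) -> (13.283,9.474) [heading=345, draw]
FD 3: (13.283,9.474) -> (16.181,8.698) [heading=345, draw]
LT 144: heading 345 -> 129
Final: pos=(16.181,8.698), heading=129, 12 segment(s) drawn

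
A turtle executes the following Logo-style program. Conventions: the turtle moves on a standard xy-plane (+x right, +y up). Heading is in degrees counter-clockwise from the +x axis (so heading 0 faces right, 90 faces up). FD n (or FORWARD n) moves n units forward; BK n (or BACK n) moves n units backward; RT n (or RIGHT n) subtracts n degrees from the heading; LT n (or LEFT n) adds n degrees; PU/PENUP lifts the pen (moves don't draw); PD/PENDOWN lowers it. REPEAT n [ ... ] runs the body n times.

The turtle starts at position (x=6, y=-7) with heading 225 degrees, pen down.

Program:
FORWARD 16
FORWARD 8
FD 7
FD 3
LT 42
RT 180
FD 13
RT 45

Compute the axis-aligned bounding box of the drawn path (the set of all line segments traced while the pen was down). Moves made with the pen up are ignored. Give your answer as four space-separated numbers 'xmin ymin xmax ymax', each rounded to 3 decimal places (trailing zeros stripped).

Executing turtle program step by step:
Start: pos=(6,-7), heading=225, pen down
FD 16: (6,-7) -> (-5.314,-18.314) [heading=225, draw]
FD 8: (-5.314,-18.314) -> (-10.971,-23.971) [heading=225, draw]
FD 7: (-10.971,-23.971) -> (-15.92,-28.92) [heading=225, draw]
FD 3: (-15.92,-28.92) -> (-18.042,-31.042) [heading=225, draw]
LT 42: heading 225 -> 267
RT 180: heading 267 -> 87
FD 13: (-18.042,-31.042) -> (-17.361,-18.059) [heading=87, draw]
RT 45: heading 87 -> 42
Final: pos=(-17.361,-18.059), heading=42, 5 segment(s) drawn

Segment endpoints: x in {-18.042, -17.361, -15.92, -10.971, -5.314, 6}, y in {-31.042, -28.92, -23.971, -18.314, -18.059, -7}
xmin=-18.042, ymin=-31.042, xmax=6, ymax=-7

Answer: -18.042 -31.042 6 -7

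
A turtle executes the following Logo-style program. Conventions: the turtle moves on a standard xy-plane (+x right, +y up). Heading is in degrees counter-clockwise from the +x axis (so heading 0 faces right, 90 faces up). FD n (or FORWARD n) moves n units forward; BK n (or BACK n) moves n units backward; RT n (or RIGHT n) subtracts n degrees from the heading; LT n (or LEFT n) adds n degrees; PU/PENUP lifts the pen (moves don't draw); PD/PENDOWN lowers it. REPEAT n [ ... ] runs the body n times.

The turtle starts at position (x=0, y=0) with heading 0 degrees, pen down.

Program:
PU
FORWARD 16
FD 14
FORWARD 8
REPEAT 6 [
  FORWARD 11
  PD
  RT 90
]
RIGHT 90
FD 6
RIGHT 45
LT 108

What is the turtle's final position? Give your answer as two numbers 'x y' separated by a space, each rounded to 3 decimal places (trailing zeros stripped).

Executing turtle program step by step:
Start: pos=(0,0), heading=0, pen down
PU: pen up
FD 16: (0,0) -> (16,0) [heading=0, move]
FD 14: (16,0) -> (30,0) [heading=0, move]
FD 8: (30,0) -> (38,0) [heading=0, move]
REPEAT 6 [
  -- iteration 1/6 --
  FD 11: (38,0) -> (49,0) [heading=0, move]
  PD: pen down
  RT 90: heading 0 -> 270
  -- iteration 2/6 --
  FD 11: (49,0) -> (49,-11) [heading=270, draw]
  PD: pen down
  RT 90: heading 270 -> 180
  -- iteration 3/6 --
  FD 11: (49,-11) -> (38,-11) [heading=180, draw]
  PD: pen down
  RT 90: heading 180 -> 90
  -- iteration 4/6 --
  FD 11: (38,-11) -> (38,0) [heading=90, draw]
  PD: pen down
  RT 90: heading 90 -> 0
  -- iteration 5/6 --
  FD 11: (38,0) -> (49,0) [heading=0, draw]
  PD: pen down
  RT 90: heading 0 -> 270
  -- iteration 6/6 --
  FD 11: (49,0) -> (49,-11) [heading=270, draw]
  PD: pen down
  RT 90: heading 270 -> 180
]
RT 90: heading 180 -> 90
FD 6: (49,-11) -> (49,-5) [heading=90, draw]
RT 45: heading 90 -> 45
LT 108: heading 45 -> 153
Final: pos=(49,-5), heading=153, 6 segment(s) drawn

Answer: 49 -5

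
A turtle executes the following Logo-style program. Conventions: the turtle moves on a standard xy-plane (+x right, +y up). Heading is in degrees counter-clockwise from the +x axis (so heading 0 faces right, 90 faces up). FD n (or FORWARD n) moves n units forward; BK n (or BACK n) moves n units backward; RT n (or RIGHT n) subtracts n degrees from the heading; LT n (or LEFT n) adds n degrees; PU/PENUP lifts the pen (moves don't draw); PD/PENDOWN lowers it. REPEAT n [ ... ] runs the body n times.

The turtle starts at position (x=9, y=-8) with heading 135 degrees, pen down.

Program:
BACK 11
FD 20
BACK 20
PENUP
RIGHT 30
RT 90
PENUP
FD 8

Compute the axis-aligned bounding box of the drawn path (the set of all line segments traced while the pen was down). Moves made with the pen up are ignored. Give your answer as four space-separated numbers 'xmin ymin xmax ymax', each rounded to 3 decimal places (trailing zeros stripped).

Answer: 2.636 -15.778 16.778 -1.636

Derivation:
Executing turtle program step by step:
Start: pos=(9,-8), heading=135, pen down
BK 11: (9,-8) -> (16.778,-15.778) [heading=135, draw]
FD 20: (16.778,-15.778) -> (2.636,-1.636) [heading=135, draw]
BK 20: (2.636,-1.636) -> (16.778,-15.778) [heading=135, draw]
PU: pen up
RT 30: heading 135 -> 105
RT 90: heading 105 -> 15
PU: pen up
FD 8: (16.778,-15.778) -> (24.506,-13.708) [heading=15, move]
Final: pos=(24.506,-13.708), heading=15, 3 segment(s) drawn

Segment endpoints: x in {2.636, 9, 16.778}, y in {-15.778, -8, -1.636}
xmin=2.636, ymin=-15.778, xmax=16.778, ymax=-1.636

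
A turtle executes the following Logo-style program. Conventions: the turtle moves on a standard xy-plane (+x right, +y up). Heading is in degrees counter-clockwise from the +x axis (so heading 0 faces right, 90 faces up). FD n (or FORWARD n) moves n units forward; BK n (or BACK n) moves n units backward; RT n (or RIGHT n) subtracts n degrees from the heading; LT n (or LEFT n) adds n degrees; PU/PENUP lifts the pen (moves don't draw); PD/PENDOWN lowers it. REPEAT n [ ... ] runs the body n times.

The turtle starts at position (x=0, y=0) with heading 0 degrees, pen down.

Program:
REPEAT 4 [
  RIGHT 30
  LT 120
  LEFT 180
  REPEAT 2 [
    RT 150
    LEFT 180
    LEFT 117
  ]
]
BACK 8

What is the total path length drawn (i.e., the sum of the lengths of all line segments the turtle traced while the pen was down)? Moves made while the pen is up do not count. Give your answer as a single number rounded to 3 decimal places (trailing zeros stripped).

Executing turtle program step by step:
Start: pos=(0,0), heading=0, pen down
REPEAT 4 [
  -- iteration 1/4 --
  RT 30: heading 0 -> 330
  LT 120: heading 330 -> 90
  LT 180: heading 90 -> 270
  REPEAT 2 [
    -- iteration 1/2 --
    RT 150: heading 270 -> 120
    LT 180: heading 120 -> 300
    LT 117: heading 300 -> 57
    -- iteration 2/2 --
    RT 150: heading 57 -> 267
    LT 180: heading 267 -> 87
    LT 117: heading 87 -> 204
  ]
  -- iteration 2/4 --
  RT 30: heading 204 -> 174
  LT 120: heading 174 -> 294
  LT 180: heading 294 -> 114
  REPEAT 2 [
    -- iteration 1/2 --
    RT 150: heading 114 -> 324
    LT 180: heading 324 -> 144
    LT 117: heading 144 -> 261
    -- iteration 2/2 --
    RT 150: heading 261 -> 111
    LT 180: heading 111 -> 291
    LT 117: heading 291 -> 48
  ]
  -- iteration 3/4 --
  RT 30: heading 48 -> 18
  LT 120: heading 18 -> 138
  LT 180: heading 138 -> 318
  REPEAT 2 [
    -- iteration 1/2 --
    RT 150: heading 318 -> 168
    LT 180: heading 168 -> 348
    LT 117: heading 348 -> 105
    -- iteration 2/2 --
    RT 150: heading 105 -> 315
    LT 180: heading 315 -> 135
    LT 117: heading 135 -> 252
  ]
  -- iteration 4/4 --
  RT 30: heading 252 -> 222
  LT 120: heading 222 -> 342
  LT 180: heading 342 -> 162
  REPEAT 2 [
    -- iteration 1/2 --
    RT 150: heading 162 -> 12
    LT 180: heading 12 -> 192
    LT 117: heading 192 -> 309
    -- iteration 2/2 --
    RT 150: heading 309 -> 159
    LT 180: heading 159 -> 339
    LT 117: heading 339 -> 96
  ]
]
BK 8: (0,0) -> (0.836,-7.956) [heading=96, draw]
Final: pos=(0.836,-7.956), heading=96, 1 segment(s) drawn

Segment lengths:
  seg 1: (0,0) -> (0.836,-7.956), length = 8
Total = 8

Answer: 8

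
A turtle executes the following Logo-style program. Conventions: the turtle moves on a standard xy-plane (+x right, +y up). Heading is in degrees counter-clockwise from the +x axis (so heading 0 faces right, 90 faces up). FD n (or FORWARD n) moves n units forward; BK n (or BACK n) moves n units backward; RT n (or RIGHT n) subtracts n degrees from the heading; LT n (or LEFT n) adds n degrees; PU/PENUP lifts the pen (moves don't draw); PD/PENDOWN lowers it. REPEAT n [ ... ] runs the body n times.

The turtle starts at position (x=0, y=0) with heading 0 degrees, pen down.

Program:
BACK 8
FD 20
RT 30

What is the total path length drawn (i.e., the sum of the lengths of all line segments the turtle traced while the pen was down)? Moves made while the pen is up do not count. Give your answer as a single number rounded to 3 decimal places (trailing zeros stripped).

Answer: 28

Derivation:
Executing turtle program step by step:
Start: pos=(0,0), heading=0, pen down
BK 8: (0,0) -> (-8,0) [heading=0, draw]
FD 20: (-8,0) -> (12,0) [heading=0, draw]
RT 30: heading 0 -> 330
Final: pos=(12,0), heading=330, 2 segment(s) drawn

Segment lengths:
  seg 1: (0,0) -> (-8,0), length = 8
  seg 2: (-8,0) -> (12,0), length = 20
Total = 28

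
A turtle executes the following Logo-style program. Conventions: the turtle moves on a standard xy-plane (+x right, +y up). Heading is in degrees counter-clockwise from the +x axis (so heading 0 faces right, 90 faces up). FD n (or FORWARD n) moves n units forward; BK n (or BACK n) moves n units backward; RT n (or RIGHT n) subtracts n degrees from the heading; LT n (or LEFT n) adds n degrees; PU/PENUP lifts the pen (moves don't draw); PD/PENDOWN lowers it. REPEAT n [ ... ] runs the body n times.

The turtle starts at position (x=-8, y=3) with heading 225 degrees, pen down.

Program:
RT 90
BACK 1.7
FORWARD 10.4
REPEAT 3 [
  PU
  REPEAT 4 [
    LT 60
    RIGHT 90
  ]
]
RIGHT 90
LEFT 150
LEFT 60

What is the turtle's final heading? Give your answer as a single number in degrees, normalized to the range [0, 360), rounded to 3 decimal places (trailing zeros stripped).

Executing turtle program step by step:
Start: pos=(-8,3), heading=225, pen down
RT 90: heading 225 -> 135
BK 1.7: (-8,3) -> (-6.798,1.798) [heading=135, draw]
FD 10.4: (-6.798,1.798) -> (-14.152,9.152) [heading=135, draw]
REPEAT 3 [
  -- iteration 1/3 --
  PU: pen up
  REPEAT 4 [
    -- iteration 1/4 --
    LT 60: heading 135 -> 195
    RT 90: heading 195 -> 105
    -- iteration 2/4 --
    LT 60: heading 105 -> 165
    RT 90: heading 165 -> 75
    -- iteration 3/4 --
    LT 60: heading 75 -> 135
    RT 90: heading 135 -> 45
    -- iteration 4/4 --
    LT 60: heading 45 -> 105
    RT 90: heading 105 -> 15
  ]
  -- iteration 2/3 --
  PU: pen up
  REPEAT 4 [
    -- iteration 1/4 --
    LT 60: heading 15 -> 75
    RT 90: heading 75 -> 345
    -- iteration 2/4 --
    LT 60: heading 345 -> 45
    RT 90: heading 45 -> 315
    -- iteration 3/4 --
    LT 60: heading 315 -> 15
    RT 90: heading 15 -> 285
    -- iteration 4/4 --
    LT 60: heading 285 -> 345
    RT 90: heading 345 -> 255
  ]
  -- iteration 3/3 --
  PU: pen up
  REPEAT 4 [
    -- iteration 1/4 --
    LT 60: heading 255 -> 315
    RT 90: heading 315 -> 225
    -- iteration 2/4 --
    LT 60: heading 225 -> 285
    RT 90: heading 285 -> 195
    -- iteration 3/4 --
    LT 60: heading 195 -> 255
    RT 90: heading 255 -> 165
    -- iteration 4/4 --
    LT 60: heading 165 -> 225
    RT 90: heading 225 -> 135
  ]
]
RT 90: heading 135 -> 45
LT 150: heading 45 -> 195
LT 60: heading 195 -> 255
Final: pos=(-14.152,9.152), heading=255, 2 segment(s) drawn

Answer: 255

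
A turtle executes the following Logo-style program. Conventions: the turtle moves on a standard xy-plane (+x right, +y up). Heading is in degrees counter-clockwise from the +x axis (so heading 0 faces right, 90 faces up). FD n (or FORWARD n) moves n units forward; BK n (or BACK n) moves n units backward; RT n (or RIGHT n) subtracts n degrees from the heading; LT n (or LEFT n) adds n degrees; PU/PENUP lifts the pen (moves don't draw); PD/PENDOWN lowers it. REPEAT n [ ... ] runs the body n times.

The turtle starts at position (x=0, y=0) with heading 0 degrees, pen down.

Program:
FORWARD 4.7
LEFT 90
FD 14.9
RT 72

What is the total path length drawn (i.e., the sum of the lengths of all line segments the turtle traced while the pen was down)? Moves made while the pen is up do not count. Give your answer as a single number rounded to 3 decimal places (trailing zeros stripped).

Answer: 19.6

Derivation:
Executing turtle program step by step:
Start: pos=(0,0), heading=0, pen down
FD 4.7: (0,0) -> (4.7,0) [heading=0, draw]
LT 90: heading 0 -> 90
FD 14.9: (4.7,0) -> (4.7,14.9) [heading=90, draw]
RT 72: heading 90 -> 18
Final: pos=(4.7,14.9), heading=18, 2 segment(s) drawn

Segment lengths:
  seg 1: (0,0) -> (4.7,0), length = 4.7
  seg 2: (4.7,0) -> (4.7,14.9), length = 14.9
Total = 19.6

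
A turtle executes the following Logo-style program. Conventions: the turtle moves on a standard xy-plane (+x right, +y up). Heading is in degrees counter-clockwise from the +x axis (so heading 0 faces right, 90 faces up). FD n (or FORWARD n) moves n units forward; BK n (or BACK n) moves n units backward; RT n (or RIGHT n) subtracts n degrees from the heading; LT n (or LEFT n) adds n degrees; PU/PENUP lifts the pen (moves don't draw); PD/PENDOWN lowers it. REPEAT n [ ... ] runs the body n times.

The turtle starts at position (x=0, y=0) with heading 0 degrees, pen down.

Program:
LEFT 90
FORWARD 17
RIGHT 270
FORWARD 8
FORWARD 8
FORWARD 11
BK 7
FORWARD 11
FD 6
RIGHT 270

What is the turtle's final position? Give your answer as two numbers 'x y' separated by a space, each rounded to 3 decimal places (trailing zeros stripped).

Executing turtle program step by step:
Start: pos=(0,0), heading=0, pen down
LT 90: heading 0 -> 90
FD 17: (0,0) -> (0,17) [heading=90, draw]
RT 270: heading 90 -> 180
FD 8: (0,17) -> (-8,17) [heading=180, draw]
FD 8: (-8,17) -> (-16,17) [heading=180, draw]
FD 11: (-16,17) -> (-27,17) [heading=180, draw]
BK 7: (-27,17) -> (-20,17) [heading=180, draw]
FD 11: (-20,17) -> (-31,17) [heading=180, draw]
FD 6: (-31,17) -> (-37,17) [heading=180, draw]
RT 270: heading 180 -> 270
Final: pos=(-37,17), heading=270, 7 segment(s) drawn

Answer: -37 17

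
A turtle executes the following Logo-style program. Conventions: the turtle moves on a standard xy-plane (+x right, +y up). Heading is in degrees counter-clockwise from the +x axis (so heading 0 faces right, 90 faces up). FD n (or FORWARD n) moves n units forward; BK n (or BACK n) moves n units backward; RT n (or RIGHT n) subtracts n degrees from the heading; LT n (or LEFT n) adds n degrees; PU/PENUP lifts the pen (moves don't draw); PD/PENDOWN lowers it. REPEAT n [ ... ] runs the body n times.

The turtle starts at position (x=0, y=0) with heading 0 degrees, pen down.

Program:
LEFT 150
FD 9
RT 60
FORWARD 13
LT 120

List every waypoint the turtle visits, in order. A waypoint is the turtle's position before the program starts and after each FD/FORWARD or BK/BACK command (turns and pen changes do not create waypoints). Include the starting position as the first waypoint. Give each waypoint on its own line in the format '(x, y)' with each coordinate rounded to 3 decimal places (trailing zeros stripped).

Answer: (0, 0)
(-7.794, 4.5)
(-7.794, 17.5)

Derivation:
Executing turtle program step by step:
Start: pos=(0,0), heading=0, pen down
LT 150: heading 0 -> 150
FD 9: (0,0) -> (-7.794,4.5) [heading=150, draw]
RT 60: heading 150 -> 90
FD 13: (-7.794,4.5) -> (-7.794,17.5) [heading=90, draw]
LT 120: heading 90 -> 210
Final: pos=(-7.794,17.5), heading=210, 2 segment(s) drawn
Waypoints (3 total):
(0, 0)
(-7.794, 4.5)
(-7.794, 17.5)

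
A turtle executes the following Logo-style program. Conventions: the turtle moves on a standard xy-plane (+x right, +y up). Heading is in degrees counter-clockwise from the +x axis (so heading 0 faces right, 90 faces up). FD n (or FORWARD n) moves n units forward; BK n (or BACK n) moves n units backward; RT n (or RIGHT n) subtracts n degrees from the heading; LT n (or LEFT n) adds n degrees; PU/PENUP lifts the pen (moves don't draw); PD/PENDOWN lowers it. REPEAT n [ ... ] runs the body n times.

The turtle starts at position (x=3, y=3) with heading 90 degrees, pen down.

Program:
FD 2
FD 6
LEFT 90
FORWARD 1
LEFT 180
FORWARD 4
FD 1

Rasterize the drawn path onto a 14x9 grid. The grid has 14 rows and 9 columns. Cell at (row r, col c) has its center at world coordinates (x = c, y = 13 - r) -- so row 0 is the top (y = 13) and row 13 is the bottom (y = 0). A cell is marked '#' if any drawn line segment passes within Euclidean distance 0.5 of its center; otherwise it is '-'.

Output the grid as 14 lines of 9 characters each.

Segment 0: (3,3) -> (3,5)
Segment 1: (3,5) -> (3,11)
Segment 2: (3,11) -> (2,11)
Segment 3: (2,11) -> (6,11)
Segment 4: (6,11) -> (7,11)

Answer: ---------
---------
--######-
---#-----
---#-----
---#-----
---#-----
---#-----
---#-----
---#-----
---#-----
---------
---------
---------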